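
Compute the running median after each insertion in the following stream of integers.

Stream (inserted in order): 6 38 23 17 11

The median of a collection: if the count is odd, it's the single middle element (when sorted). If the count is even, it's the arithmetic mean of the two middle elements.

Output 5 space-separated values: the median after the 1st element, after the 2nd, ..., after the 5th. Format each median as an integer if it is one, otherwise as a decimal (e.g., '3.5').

Answer: 6 22 23 20 17

Derivation:
Step 1: insert 6 -> lo=[6] (size 1, max 6) hi=[] (size 0) -> median=6
Step 2: insert 38 -> lo=[6] (size 1, max 6) hi=[38] (size 1, min 38) -> median=22
Step 3: insert 23 -> lo=[6, 23] (size 2, max 23) hi=[38] (size 1, min 38) -> median=23
Step 4: insert 17 -> lo=[6, 17] (size 2, max 17) hi=[23, 38] (size 2, min 23) -> median=20
Step 5: insert 11 -> lo=[6, 11, 17] (size 3, max 17) hi=[23, 38] (size 2, min 23) -> median=17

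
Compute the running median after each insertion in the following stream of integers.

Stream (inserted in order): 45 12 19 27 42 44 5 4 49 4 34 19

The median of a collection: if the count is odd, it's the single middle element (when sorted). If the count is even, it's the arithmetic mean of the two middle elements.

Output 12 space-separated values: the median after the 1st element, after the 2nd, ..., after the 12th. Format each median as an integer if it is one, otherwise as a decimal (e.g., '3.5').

Step 1: insert 45 -> lo=[45] (size 1, max 45) hi=[] (size 0) -> median=45
Step 2: insert 12 -> lo=[12] (size 1, max 12) hi=[45] (size 1, min 45) -> median=28.5
Step 3: insert 19 -> lo=[12, 19] (size 2, max 19) hi=[45] (size 1, min 45) -> median=19
Step 4: insert 27 -> lo=[12, 19] (size 2, max 19) hi=[27, 45] (size 2, min 27) -> median=23
Step 5: insert 42 -> lo=[12, 19, 27] (size 3, max 27) hi=[42, 45] (size 2, min 42) -> median=27
Step 6: insert 44 -> lo=[12, 19, 27] (size 3, max 27) hi=[42, 44, 45] (size 3, min 42) -> median=34.5
Step 7: insert 5 -> lo=[5, 12, 19, 27] (size 4, max 27) hi=[42, 44, 45] (size 3, min 42) -> median=27
Step 8: insert 4 -> lo=[4, 5, 12, 19] (size 4, max 19) hi=[27, 42, 44, 45] (size 4, min 27) -> median=23
Step 9: insert 49 -> lo=[4, 5, 12, 19, 27] (size 5, max 27) hi=[42, 44, 45, 49] (size 4, min 42) -> median=27
Step 10: insert 4 -> lo=[4, 4, 5, 12, 19] (size 5, max 19) hi=[27, 42, 44, 45, 49] (size 5, min 27) -> median=23
Step 11: insert 34 -> lo=[4, 4, 5, 12, 19, 27] (size 6, max 27) hi=[34, 42, 44, 45, 49] (size 5, min 34) -> median=27
Step 12: insert 19 -> lo=[4, 4, 5, 12, 19, 19] (size 6, max 19) hi=[27, 34, 42, 44, 45, 49] (size 6, min 27) -> median=23

Answer: 45 28.5 19 23 27 34.5 27 23 27 23 27 23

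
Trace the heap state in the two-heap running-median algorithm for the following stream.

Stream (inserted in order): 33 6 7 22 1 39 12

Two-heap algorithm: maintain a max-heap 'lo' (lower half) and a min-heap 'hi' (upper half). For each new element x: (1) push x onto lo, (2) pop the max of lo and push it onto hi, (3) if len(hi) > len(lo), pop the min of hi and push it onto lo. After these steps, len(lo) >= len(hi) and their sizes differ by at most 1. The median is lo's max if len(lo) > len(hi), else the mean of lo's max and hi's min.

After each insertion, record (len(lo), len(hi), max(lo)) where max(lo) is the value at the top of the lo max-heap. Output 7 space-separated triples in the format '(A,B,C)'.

Step 1: insert 33 -> lo=[33] hi=[] -> (len(lo)=1, len(hi)=0, max(lo)=33)
Step 2: insert 6 -> lo=[6] hi=[33] -> (len(lo)=1, len(hi)=1, max(lo)=6)
Step 3: insert 7 -> lo=[6, 7] hi=[33] -> (len(lo)=2, len(hi)=1, max(lo)=7)
Step 4: insert 22 -> lo=[6, 7] hi=[22, 33] -> (len(lo)=2, len(hi)=2, max(lo)=7)
Step 5: insert 1 -> lo=[1, 6, 7] hi=[22, 33] -> (len(lo)=3, len(hi)=2, max(lo)=7)
Step 6: insert 39 -> lo=[1, 6, 7] hi=[22, 33, 39] -> (len(lo)=3, len(hi)=3, max(lo)=7)
Step 7: insert 12 -> lo=[1, 6, 7, 12] hi=[22, 33, 39] -> (len(lo)=4, len(hi)=3, max(lo)=12)

Answer: (1,0,33) (1,1,6) (2,1,7) (2,2,7) (3,2,7) (3,3,7) (4,3,12)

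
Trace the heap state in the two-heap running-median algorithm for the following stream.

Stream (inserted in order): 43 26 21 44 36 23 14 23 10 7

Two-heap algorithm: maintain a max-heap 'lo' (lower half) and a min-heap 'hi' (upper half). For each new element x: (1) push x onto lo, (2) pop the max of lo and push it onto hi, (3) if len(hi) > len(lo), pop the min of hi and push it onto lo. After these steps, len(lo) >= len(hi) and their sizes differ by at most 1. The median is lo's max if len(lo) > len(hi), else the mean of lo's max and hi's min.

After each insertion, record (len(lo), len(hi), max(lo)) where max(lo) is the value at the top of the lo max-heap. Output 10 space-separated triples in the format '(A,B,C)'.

Step 1: insert 43 -> lo=[43] hi=[] -> (len(lo)=1, len(hi)=0, max(lo)=43)
Step 2: insert 26 -> lo=[26] hi=[43] -> (len(lo)=1, len(hi)=1, max(lo)=26)
Step 3: insert 21 -> lo=[21, 26] hi=[43] -> (len(lo)=2, len(hi)=1, max(lo)=26)
Step 4: insert 44 -> lo=[21, 26] hi=[43, 44] -> (len(lo)=2, len(hi)=2, max(lo)=26)
Step 5: insert 36 -> lo=[21, 26, 36] hi=[43, 44] -> (len(lo)=3, len(hi)=2, max(lo)=36)
Step 6: insert 23 -> lo=[21, 23, 26] hi=[36, 43, 44] -> (len(lo)=3, len(hi)=3, max(lo)=26)
Step 7: insert 14 -> lo=[14, 21, 23, 26] hi=[36, 43, 44] -> (len(lo)=4, len(hi)=3, max(lo)=26)
Step 8: insert 23 -> lo=[14, 21, 23, 23] hi=[26, 36, 43, 44] -> (len(lo)=4, len(hi)=4, max(lo)=23)
Step 9: insert 10 -> lo=[10, 14, 21, 23, 23] hi=[26, 36, 43, 44] -> (len(lo)=5, len(hi)=4, max(lo)=23)
Step 10: insert 7 -> lo=[7, 10, 14, 21, 23] hi=[23, 26, 36, 43, 44] -> (len(lo)=5, len(hi)=5, max(lo)=23)

Answer: (1,0,43) (1,1,26) (2,1,26) (2,2,26) (3,2,36) (3,3,26) (4,3,26) (4,4,23) (5,4,23) (5,5,23)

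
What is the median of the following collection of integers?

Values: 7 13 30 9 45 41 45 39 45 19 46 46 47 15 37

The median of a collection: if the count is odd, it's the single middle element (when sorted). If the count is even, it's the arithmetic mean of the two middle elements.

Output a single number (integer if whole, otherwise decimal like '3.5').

Step 1: insert 7 -> lo=[7] (size 1, max 7) hi=[] (size 0) -> median=7
Step 2: insert 13 -> lo=[7] (size 1, max 7) hi=[13] (size 1, min 13) -> median=10
Step 3: insert 30 -> lo=[7, 13] (size 2, max 13) hi=[30] (size 1, min 30) -> median=13
Step 4: insert 9 -> lo=[7, 9] (size 2, max 9) hi=[13, 30] (size 2, min 13) -> median=11
Step 5: insert 45 -> lo=[7, 9, 13] (size 3, max 13) hi=[30, 45] (size 2, min 30) -> median=13
Step 6: insert 41 -> lo=[7, 9, 13] (size 3, max 13) hi=[30, 41, 45] (size 3, min 30) -> median=21.5
Step 7: insert 45 -> lo=[7, 9, 13, 30] (size 4, max 30) hi=[41, 45, 45] (size 3, min 41) -> median=30
Step 8: insert 39 -> lo=[7, 9, 13, 30] (size 4, max 30) hi=[39, 41, 45, 45] (size 4, min 39) -> median=34.5
Step 9: insert 45 -> lo=[7, 9, 13, 30, 39] (size 5, max 39) hi=[41, 45, 45, 45] (size 4, min 41) -> median=39
Step 10: insert 19 -> lo=[7, 9, 13, 19, 30] (size 5, max 30) hi=[39, 41, 45, 45, 45] (size 5, min 39) -> median=34.5
Step 11: insert 46 -> lo=[7, 9, 13, 19, 30, 39] (size 6, max 39) hi=[41, 45, 45, 45, 46] (size 5, min 41) -> median=39
Step 12: insert 46 -> lo=[7, 9, 13, 19, 30, 39] (size 6, max 39) hi=[41, 45, 45, 45, 46, 46] (size 6, min 41) -> median=40
Step 13: insert 47 -> lo=[7, 9, 13, 19, 30, 39, 41] (size 7, max 41) hi=[45, 45, 45, 46, 46, 47] (size 6, min 45) -> median=41
Step 14: insert 15 -> lo=[7, 9, 13, 15, 19, 30, 39] (size 7, max 39) hi=[41, 45, 45, 45, 46, 46, 47] (size 7, min 41) -> median=40
Step 15: insert 37 -> lo=[7, 9, 13, 15, 19, 30, 37, 39] (size 8, max 39) hi=[41, 45, 45, 45, 46, 46, 47] (size 7, min 41) -> median=39

Answer: 39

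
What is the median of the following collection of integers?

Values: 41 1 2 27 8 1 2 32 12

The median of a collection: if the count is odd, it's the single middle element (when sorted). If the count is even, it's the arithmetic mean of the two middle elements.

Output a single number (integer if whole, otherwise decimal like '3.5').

Step 1: insert 41 -> lo=[41] (size 1, max 41) hi=[] (size 0) -> median=41
Step 2: insert 1 -> lo=[1] (size 1, max 1) hi=[41] (size 1, min 41) -> median=21
Step 3: insert 2 -> lo=[1, 2] (size 2, max 2) hi=[41] (size 1, min 41) -> median=2
Step 4: insert 27 -> lo=[1, 2] (size 2, max 2) hi=[27, 41] (size 2, min 27) -> median=14.5
Step 5: insert 8 -> lo=[1, 2, 8] (size 3, max 8) hi=[27, 41] (size 2, min 27) -> median=8
Step 6: insert 1 -> lo=[1, 1, 2] (size 3, max 2) hi=[8, 27, 41] (size 3, min 8) -> median=5
Step 7: insert 2 -> lo=[1, 1, 2, 2] (size 4, max 2) hi=[8, 27, 41] (size 3, min 8) -> median=2
Step 8: insert 32 -> lo=[1, 1, 2, 2] (size 4, max 2) hi=[8, 27, 32, 41] (size 4, min 8) -> median=5
Step 9: insert 12 -> lo=[1, 1, 2, 2, 8] (size 5, max 8) hi=[12, 27, 32, 41] (size 4, min 12) -> median=8

Answer: 8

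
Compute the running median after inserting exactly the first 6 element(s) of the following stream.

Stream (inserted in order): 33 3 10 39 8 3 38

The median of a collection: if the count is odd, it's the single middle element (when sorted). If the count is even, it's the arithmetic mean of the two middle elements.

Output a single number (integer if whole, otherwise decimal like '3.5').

Step 1: insert 33 -> lo=[33] (size 1, max 33) hi=[] (size 0) -> median=33
Step 2: insert 3 -> lo=[3] (size 1, max 3) hi=[33] (size 1, min 33) -> median=18
Step 3: insert 10 -> lo=[3, 10] (size 2, max 10) hi=[33] (size 1, min 33) -> median=10
Step 4: insert 39 -> lo=[3, 10] (size 2, max 10) hi=[33, 39] (size 2, min 33) -> median=21.5
Step 5: insert 8 -> lo=[3, 8, 10] (size 3, max 10) hi=[33, 39] (size 2, min 33) -> median=10
Step 6: insert 3 -> lo=[3, 3, 8] (size 3, max 8) hi=[10, 33, 39] (size 3, min 10) -> median=9

Answer: 9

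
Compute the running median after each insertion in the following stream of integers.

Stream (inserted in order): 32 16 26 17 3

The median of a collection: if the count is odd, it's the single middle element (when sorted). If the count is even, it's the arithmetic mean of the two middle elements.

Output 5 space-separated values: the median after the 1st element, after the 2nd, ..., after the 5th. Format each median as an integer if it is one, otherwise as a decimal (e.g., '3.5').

Step 1: insert 32 -> lo=[32] (size 1, max 32) hi=[] (size 0) -> median=32
Step 2: insert 16 -> lo=[16] (size 1, max 16) hi=[32] (size 1, min 32) -> median=24
Step 3: insert 26 -> lo=[16, 26] (size 2, max 26) hi=[32] (size 1, min 32) -> median=26
Step 4: insert 17 -> lo=[16, 17] (size 2, max 17) hi=[26, 32] (size 2, min 26) -> median=21.5
Step 5: insert 3 -> lo=[3, 16, 17] (size 3, max 17) hi=[26, 32] (size 2, min 26) -> median=17

Answer: 32 24 26 21.5 17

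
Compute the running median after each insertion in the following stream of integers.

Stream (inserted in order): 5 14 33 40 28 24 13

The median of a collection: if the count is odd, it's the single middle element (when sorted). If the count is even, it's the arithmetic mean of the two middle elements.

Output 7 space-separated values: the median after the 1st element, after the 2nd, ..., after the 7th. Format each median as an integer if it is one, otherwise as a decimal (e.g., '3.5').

Answer: 5 9.5 14 23.5 28 26 24

Derivation:
Step 1: insert 5 -> lo=[5] (size 1, max 5) hi=[] (size 0) -> median=5
Step 2: insert 14 -> lo=[5] (size 1, max 5) hi=[14] (size 1, min 14) -> median=9.5
Step 3: insert 33 -> lo=[5, 14] (size 2, max 14) hi=[33] (size 1, min 33) -> median=14
Step 4: insert 40 -> lo=[5, 14] (size 2, max 14) hi=[33, 40] (size 2, min 33) -> median=23.5
Step 5: insert 28 -> lo=[5, 14, 28] (size 3, max 28) hi=[33, 40] (size 2, min 33) -> median=28
Step 6: insert 24 -> lo=[5, 14, 24] (size 3, max 24) hi=[28, 33, 40] (size 3, min 28) -> median=26
Step 7: insert 13 -> lo=[5, 13, 14, 24] (size 4, max 24) hi=[28, 33, 40] (size 3, min 28) -> median=24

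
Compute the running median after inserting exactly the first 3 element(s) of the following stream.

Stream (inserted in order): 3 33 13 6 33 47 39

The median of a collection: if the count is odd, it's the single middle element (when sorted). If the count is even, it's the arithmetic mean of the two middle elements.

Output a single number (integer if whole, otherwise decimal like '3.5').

Step 1: insert 3 -> lo=[3] (size 1, max 3) hi=[] (size 0) -> median=3
Step 2: insert 33 -> lo=[3] (size 1, max 3) hi=[33] (size 1, min 33) -> median=18
Step 3: insert 13 -> lo=[3, 13] (size 2, max 13) hi=[33] (size 1, min 33) -> median=13

Answer: 13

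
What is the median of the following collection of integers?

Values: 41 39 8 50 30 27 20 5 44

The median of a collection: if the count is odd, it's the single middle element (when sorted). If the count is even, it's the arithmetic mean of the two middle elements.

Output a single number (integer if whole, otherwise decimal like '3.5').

Answer: 30

Derivation:
Step 1: insert 41 -> lo=[41] (size 1, max 41) hi=[] (size 0) -> median=41
Step 2: insert 39 -> lo=[39] (size 1, max 39) hi=[41] (size 1, min 41) -> median=40
Step 3: insert 8 -> lo=[8, 39] (size 2, max 39) hi=[41] (size 1, min 41) -> median=39
Step 4: insert 50 -> lo=[8, 39] (size 2, max 39) hi=[41, 50] (size 2, min 41) -> median=40
Step 5: insert 30 -> lo=[8, 30, 39] (size 3, max 39) hi=[41, 50] (size 2, min 41) -> median=39
Step 6: insert 27 -> lo=[8, 27, 30] (size 3, max 30) hi=[39, 41, 50] (size 3, min 39) -> median=34.5
Step 7: insert 20 -> lo=[8, 20, 27, 30] (size 4, max 30) hi=[39, 41, 50] (size 3, min 39) -> median=30
Step 8: insert 5 -> lo=[5, 8, 20, 27] (size 4, max 27) hi=[30, 39, 41, 50] (size 4, min 30) -> median=28.5
Step 9: insert 44 -> lo=[5, 8, 20, 27, 30] (size 5, max 30) hi=[39, 41, 44, 50] (size 4, min 39) -> median=30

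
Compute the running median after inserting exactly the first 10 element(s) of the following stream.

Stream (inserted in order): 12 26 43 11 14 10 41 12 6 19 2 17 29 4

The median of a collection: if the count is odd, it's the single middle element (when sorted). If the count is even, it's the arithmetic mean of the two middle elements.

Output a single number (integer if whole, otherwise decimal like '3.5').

Answer: 13

Derivation:
Step 1: insert 12 -> lo=[12] (size 1, max 12) hi=[] (size 0) -> median=12
Step 2: insert 26 -> lo=[12] (size 1, max 12) hi=[26] (size 1, min 26) -> median=19
Step 3: insert 43 -> lo=[12, 26] (size 2, max 26) hi=[43] (size 1, min 43) -> median=26
Step 4: insert 11 -> lo=[11, 12] (size 2, max 12) hi=[26, 43] (size 2, min 26) -> median=19
Step 5: insert 14 -> lo=[11, 12, 14] (size 3, max 14) hi=[26, 43] (size 2, min 26) -> median=14
Step 6: insert 10 -> lo=[10, 11, 12] (size 3, max 12) hi=[14, 26, 43] (size 3, min 14) -> median=13
Step 7: insert 41 -> lo=[10, 11, 12, 14] (size 4, max 14) hi=[26, 41, 43] (size 3, min 26) -> median=14
Step 8: insert 12 -> lo=[10, 11, 12, 12] (size 4, max 12) hi=[14, 26, 41, 43] (size 4, min 14) -> median=13
Step 9: insert 6 -> lo=[6, 10, 11, 12, 12] (size 5, max 12) hi=[14, 26, 41, 43] (size 4, min 14) -> median=12
Step 10: insert 19 -> lo=[6, 10, 11, 12, 12] (size 5, max 12) hi=[14, 19, 26, 41, 43] (size 5, min 14) -> median=13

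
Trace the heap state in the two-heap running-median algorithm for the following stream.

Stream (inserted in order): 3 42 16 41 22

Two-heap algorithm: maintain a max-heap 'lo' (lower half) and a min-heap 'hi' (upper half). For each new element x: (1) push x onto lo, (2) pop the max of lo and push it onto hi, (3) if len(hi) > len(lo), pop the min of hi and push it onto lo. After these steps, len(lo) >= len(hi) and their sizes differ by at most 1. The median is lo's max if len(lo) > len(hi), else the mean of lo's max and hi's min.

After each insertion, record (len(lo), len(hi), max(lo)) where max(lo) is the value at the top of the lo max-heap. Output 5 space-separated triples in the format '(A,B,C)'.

Answer: (1,0,3) (1,1,3) (2,1,16) (2,2,16) (3,2,22)

Derivation:
Step 1: insert 3 -> lo=[3] hi=[] -> (len(lo)=1, len(hi)=0, max(lo)=3)
Step 2: insert 42 -> lo=[3] hi=[42] -> (len(lo)=1, len(hi)=1, max(lo)=3)
Step 3: insert 16 -> lo=[3, 16] hi=[42] -> (len(lo)=2, len(hi)=1, max(lo)=16)
Step 4: insert 41 -> lo=[3, 16] hi=[41, 42] -> (len(lo)=2, len(hi)=2, max(lo)=16)
Step 5: insert 22 -> lo=[3, 16, 22] hi=[41, 42] -> (len(lo)=3, len(hi)=2, max(lo)=22)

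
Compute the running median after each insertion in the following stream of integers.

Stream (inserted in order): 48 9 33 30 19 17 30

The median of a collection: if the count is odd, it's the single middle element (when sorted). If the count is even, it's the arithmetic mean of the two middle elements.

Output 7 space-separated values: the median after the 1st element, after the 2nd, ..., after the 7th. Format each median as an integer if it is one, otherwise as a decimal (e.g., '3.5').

Answer: 48 28.5 33 31.5 30 24.5 30

Derivation:
Step 1: insert 48 -> lo=[48] (size 1, max 48) hi=[] (size 0) -> median=48
Step 2: insert 9 -> lo=[9] (size 1, max 9) hi=[48] (size 1, min 48) -> median=28.5
Step 3: insert 33 -> lo=[9, 33] (size 2, max 33) hi=[48] (size 1, min 48) -> median=33
Step 4: insert 30 -> lo=[9, 30] (size 2, max 30) hi=[33, 48] (size 2, min 33) -> median=31.5
Step 5: insert 19 -> lo=[9, 19, 30] (size 3, max 30) hi=[33, 48] (size 2, min 33) -> median=30
Step 6: insert 17 -> lo=[9, 17, 19] (size 3, max 19) hi=[30, 33, 48] (size 3, min 30) -> median=24.5
Step 7: insert 30 -> lo=[9, 17, 19, 30] (size 4, max 30) hi=[30, 33, 48] (size 3, min 30) -> median=30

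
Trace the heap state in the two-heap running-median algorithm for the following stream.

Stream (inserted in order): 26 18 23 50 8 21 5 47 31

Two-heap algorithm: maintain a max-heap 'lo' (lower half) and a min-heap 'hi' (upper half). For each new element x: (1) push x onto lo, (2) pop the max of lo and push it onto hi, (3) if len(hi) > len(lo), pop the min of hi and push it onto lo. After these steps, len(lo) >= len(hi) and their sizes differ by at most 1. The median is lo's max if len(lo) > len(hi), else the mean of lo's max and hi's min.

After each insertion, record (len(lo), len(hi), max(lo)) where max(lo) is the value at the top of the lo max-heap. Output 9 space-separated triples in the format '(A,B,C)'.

Step 1: insert 26 -> lo=[26] hi=[] -> (len(lo)=1, len(hi)=0, max(lo)=26)
Step 2: insert 18 -> lo=[18] hi=[26] -> (len(lo)=1, len(hi)=1, max(lo)=18)
Step 3: insert 23 -> lo=[18, 23] hi=[26] -> (len(lo)=2, len(hi)=1, max(lo)=23)
Step 4: insert 50 -> lo=[18, 23] hi=[26, 50] -> (len(lo)=2, len(hi)=2, max(lo)=23)
Step 5: insert 8 -> lo=[8, 18, 23] hi=[26, 50] -> (len(lo)=3, len(hi)=2, max(lo)=23)
Step 6: insert 21 -> lo=[8, 18, 21] hi=[23, 26, 50] -> (len(lo)=3, len(hi)=3, max(lo)=21)
Step 7: insert 5 -> lo=[5, 8, 18, 21] hi=[23, 26, 50] -> (len(lo)=4, len(hi)=3, max(lo)=21)
Step 8: insert 47 -> lo=[5, 8, 18, 21] hi=[23, 26, 47, 50] -> (len(lo)=4, len(hi)=4, max(lo)=21)
Step 9: insert 31 -> lo=[5, 8, 18, 21, 23] hi=[26, 31, 47, 50] -> (len(lo)=5, len(hi)=4, max(lo)=23)

Answer: (1,0,26) (1,1,18) (2,1,23) (2,2,23) (3,2,23) (3,3,21) (4,3,21) (4,4,21) (5,4,23)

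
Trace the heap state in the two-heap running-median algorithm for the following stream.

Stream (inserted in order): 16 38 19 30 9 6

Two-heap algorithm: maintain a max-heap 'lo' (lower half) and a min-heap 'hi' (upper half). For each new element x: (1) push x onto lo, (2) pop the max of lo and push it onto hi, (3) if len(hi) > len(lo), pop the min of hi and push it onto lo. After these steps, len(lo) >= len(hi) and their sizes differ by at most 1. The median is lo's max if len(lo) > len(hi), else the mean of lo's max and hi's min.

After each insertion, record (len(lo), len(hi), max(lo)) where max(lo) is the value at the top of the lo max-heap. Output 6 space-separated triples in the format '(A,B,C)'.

Step 1: insert 16 -> lo=[16] hi=[] -> (len(lo)=1, len(hi)=0, max(lo)=16)
Step 2: insert 38 -> lo=[16] hi=[38] -> (len(lo)=1, len(hi)=1, max(lo)=16)
Step 3: insert 19 -> lo=[16, 19] hi=[38] -> (len(lo)=2, len(hi)=1, max(lo)=19)
Step 4: insert 30 -> lo=[16, 19] hi=[30, 38] -> (len(lo)=2, len(hi)=2, max(lo)=19)
Step 5: insert 9 -> lo=[9, 16, 19] hi=[30, 38] -> (len(lo)=3, len(hi)=2, max(lo)=19)
Step 6: insert 6 -> lo=[6, 9, 16] hi=[19, 30, 38] -> (len(lo)=3, len(hi)=3, max(lo)=16)

Answer: (1,0,16) (1,1,16) (2,1,19) (2,2,19) (3,2,19) (3,3,16)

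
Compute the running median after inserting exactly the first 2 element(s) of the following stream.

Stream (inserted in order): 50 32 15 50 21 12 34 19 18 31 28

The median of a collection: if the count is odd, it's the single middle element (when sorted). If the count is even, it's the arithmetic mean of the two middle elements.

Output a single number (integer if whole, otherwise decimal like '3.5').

Step 1: insert 50 -> lo=[50] (size 1, max 50) hi=[] (size 0) -> median=50
Step 2: insert 32 -> lo=[32] (size 1, max 32) hi=[50] (size 1, min 50) -> median=41

Answer: 41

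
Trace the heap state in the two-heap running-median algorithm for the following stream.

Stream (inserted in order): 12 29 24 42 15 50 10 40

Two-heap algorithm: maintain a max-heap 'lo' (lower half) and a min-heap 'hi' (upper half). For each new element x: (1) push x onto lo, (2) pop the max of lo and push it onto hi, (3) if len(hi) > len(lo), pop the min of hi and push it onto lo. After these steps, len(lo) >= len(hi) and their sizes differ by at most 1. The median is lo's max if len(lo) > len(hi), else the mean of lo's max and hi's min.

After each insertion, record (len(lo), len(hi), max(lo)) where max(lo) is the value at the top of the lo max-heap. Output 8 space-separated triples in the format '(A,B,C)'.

Step 1: insert 12 -> lo=[12] hi=[] -> (len(lo)=1, len(hi)=0, max(lo)=12)
Step 2: insert 29 -> lo=[12] hi=[29] -> (len(lo)=1, len(hi)=1, max(lo)=12)
Step 3: insert 24 -> lo=[12, 24] hi=[29] -> (len(lo)=2, len(hi)=1, max(lo)=24)
Step 4: insert 42 -> lo=[12, 24] hi=[29, 42] -> (len(lo)=2, len(hi)=2, max(lo)=24)
Step 5: insert 15 -> lo=[12, 15, 24] hi=[29, 42] -> (len(lo)=3, len(hi)=2, max(lo)=24)
Step 6: insert 50 -> lo=[12, 15, 24] hi=[29, 42, 50] -> (len(lo)=3, len(hi)=3, max(lo)=24)
Step 7: insert 10 -> lo=[10, 12, 15, 24] hi=[29, 42, 50] -> (len(lo)=4, len(hi)=3, max(lo)=24)
Step 8: insert 40 -> lo=[10, 12, 15, 24] hi=[29, 40, 42, 50] -> (len(lo)=4, len(hi)=4, max(lo)=24)

Answer: (1,0,12) (1,1,12) (2,1,24) (2,2,24) (3,2,24) (3,3,24) (4,3,24) (4,4,24)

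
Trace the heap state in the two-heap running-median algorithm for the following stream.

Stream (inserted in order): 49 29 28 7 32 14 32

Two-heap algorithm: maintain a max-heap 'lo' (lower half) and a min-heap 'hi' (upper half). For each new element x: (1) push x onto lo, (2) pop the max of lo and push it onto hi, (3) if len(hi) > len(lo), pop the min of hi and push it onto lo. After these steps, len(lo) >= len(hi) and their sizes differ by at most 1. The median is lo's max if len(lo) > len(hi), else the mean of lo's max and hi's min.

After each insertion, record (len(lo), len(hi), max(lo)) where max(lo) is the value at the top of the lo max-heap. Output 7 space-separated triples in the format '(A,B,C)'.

Answer: (1,0,49) (1,1,29) (2,1,29) (2,2,28) (3,2,29) (3,3,28) (4,3,29)

Derivation:
Step 1: insert 49 -> lo=[49] hi=[] -> (len(lo)=1, len(hi)=0, max(lo)=49)
Step 2: insert 29 -> lo=[29] hi=[49] -> (len(lo)=1, len(hi)=1, max(lo)=29)
Step 3: insert 28 -> lo=[28, 29] hi=[49] -> (len(lo)=2, len(hi)=1, max(lo)=29)
Step 4: insert 7 -> lo=[7, 28] hi=[29, 49] -> (len(lo)=2, len(hi)=2, max(lo)=28)
Step 5: insert 32 -> lo=[7, 28, 29] hi=[32, 49] -> (len(lo)=3, len(hi)=2, max(lo)=29)
Step 6: insert 14 -> lo=[7, 14, 28] hi=[29, 32, 49] -> (len(lo)=3, len(hi)=3, max(lo)=28)
Step 7: insert 32 -> lo=[7, 14, 28, 29] hi=[32, 32, 49] -> (len(lo)=4, len(hi)=3, max(lo)=29)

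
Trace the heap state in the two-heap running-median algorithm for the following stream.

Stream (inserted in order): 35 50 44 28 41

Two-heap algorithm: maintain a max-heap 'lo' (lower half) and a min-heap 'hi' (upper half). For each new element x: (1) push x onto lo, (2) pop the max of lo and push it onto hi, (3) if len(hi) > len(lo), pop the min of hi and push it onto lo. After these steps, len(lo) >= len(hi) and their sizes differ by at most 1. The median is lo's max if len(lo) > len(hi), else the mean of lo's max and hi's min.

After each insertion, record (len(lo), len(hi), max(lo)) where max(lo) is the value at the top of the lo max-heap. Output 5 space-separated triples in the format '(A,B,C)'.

Step 1: insert 35 -> lo=[35] hi=[] -> (len(lo)=1, len(hi)=0, max(lo)=35)
Step 2: insert 50 -> lo=[35] hi=[50] -> (len(lo)=1, len(hi)=1, max(lo)=35)
Step 3: insert 44 -> lo=[35, 44] hi=[50] -> (len(lo)=2, len(hi)=1, max(lo)=44)
Step 4: insert 28 -> lo=[28, 35] hi=[44, 50] -> (len(lo)=2, len(hi)=2, max(lo)=35)
Step 5: insert 41 -> lo=[28, 35, 41] hi=[44, 50] -> (len(lo)=3, len(hi)=2, max(lo)=41)

Answer: (1,0,35) (1,1,35) (2,1,44) (2,2,35) (3,2,41)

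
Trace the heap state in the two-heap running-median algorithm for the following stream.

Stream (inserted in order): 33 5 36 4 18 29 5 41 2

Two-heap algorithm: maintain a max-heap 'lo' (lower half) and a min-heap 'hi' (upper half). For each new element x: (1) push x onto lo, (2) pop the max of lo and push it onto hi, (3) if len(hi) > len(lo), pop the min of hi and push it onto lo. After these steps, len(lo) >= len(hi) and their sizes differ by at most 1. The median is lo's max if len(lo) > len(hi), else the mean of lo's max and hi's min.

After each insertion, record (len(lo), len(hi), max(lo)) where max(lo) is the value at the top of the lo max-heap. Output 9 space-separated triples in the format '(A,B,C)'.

Step 1: insert 33 -> lo=[33] hi=[] -> (len(lo)=1, len(hi)=0, max(lo)=33)
Step 2: insert 5 -> lo=[5] hi=[33] -> (len(lo)=1, len(hi)=1, max(lo)=5)
Step 3: insert 36 -> lo=[5, 33] hi=[36] -> (len(lo)=2, len(hi)=1, max(lo)=33)
Step 4: insert 4 -> lo=[4, 5] hi=[33, 36] -> (len(lo)=2, len(hi)=2, max(lo)=5)
Step 5: insert 18 -> lo=[4, 5, 18] hi=[33, 36] -> (len(lo)=3, len(hi)=2, max(lo)=18)
Step 6: insert 29 -> lo=[4, 5, 18] hi=[29, 33, 36] -> (len(lo)=3, len(hi)=3, max(lo)=18)
Step 7: insert 5 -> lo=[4, 5, 5, 18] hi=[29, 33, 36] -> (len(lo)=4, len(hi)=3, max(lo)=18)
Step 8: insert 41 -> lo=[4, 5, 5, 18] hi=[29, 33, 36, 41] -> (len(lo)=4, len(hi)=4, max(lo)=18)
Step 9: insert 2 -> lo=[2, 4, 5, 5, 18] hi=[29, 33, 36, 41] -> (len(lo)=5, len(hi)=4, max(lo)=18)

Answer: (1,0,33) (1,1,5) (2,1,33) (2,2,5) (3,2,18) (3,3,18) (4,3,18) (4,4,18) (5,4,18)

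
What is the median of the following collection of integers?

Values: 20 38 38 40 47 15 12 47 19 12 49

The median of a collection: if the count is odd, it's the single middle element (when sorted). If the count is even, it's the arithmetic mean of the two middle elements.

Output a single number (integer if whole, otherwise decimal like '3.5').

Step 1: insert 20 -> lo=[20] (size 1, max 20) hi=[] (size 0) -> median=20
Step 2: insert 38 -> lo=[20] (size 1, max 20) hi=[38] (size 1, min 38) -> median=29
Step 3: insert 38 -> lo=[20, 38] (size 2, max 38) hi=[38] (size 1, min 38) -> median=38
Step 4: insert 40 -> lo=[20, 38] (size 2, max 38) hi=[38, 40] (size 2, min 38) -> median=38
Step 5: insert 47 -> lo=[20, 38, 38] (size 3, max 38) hi=[40, 47] (size 2, min 40) -> median=38
Step 6: insert 15 -> lo=[15, 20, 38] (size 3, max 38) hi=[38, 40, 47] (size 3, min 38) -> median=38
Step 7: insert 12 -> lo=[12, 15, 20, 38] (size 4, max 38) hi=[38, 40, 47] (size 3, min 38) -> median=38
Step 8: insert 47 -> lo=[12, 15, 20, 38] (size 4, max 38) hi=[38, 40, 47, 47] (size 4, min 38) -> median=38
Step 9: insert 19 -> lo=[12, 15, 19, 20, 38] (size 5, max 38) hi=[38, 40, 47, 47] (size 4, min 38) -> median=38
Step 10: insert 12 -> lo=[12, 12, 15, 19, 20] (size 5, max 20) hi=[38, 38, 40, 47, 47] (size 5, min 38) -> median=29
Step 11: insert 49 -> lo=[12, 12, 15, 19, 20, 38] (size 6, max 38) hi=[38, 40, 47, 47, 49] (size 5, min 38) -> median=38

Answer: 38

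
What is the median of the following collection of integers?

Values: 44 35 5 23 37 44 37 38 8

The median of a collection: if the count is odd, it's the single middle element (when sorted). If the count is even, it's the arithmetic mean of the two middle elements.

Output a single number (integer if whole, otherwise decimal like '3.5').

Step 1: insert 44 -> lo=[44] (size 1, max 44) hi=[] (size 0) -> median=44
Step 2: insert 35 -> lo=[35] (size 1, max 35) hi=[44] (size 1, min 44) -> median=39.5
Step 3: insert 5 -> lo=[5, 35] (size 2, max 35) hi=[44] (size 1, min 44) -> median=35
Step 4: insert 23 -> lo=[5, 23] (size 2, max 23) hi=[35, 44] (size 2, min 35) -> median=29
Step 5: insert 37 -> lo=[5, 23, 35] (size 3, max 35) hi=[37, 44] (size 2, min 37) -> median=35
Step 6: insert 44 -> lo=[5, 23, 35] (size 3, max 35) hi=[37, 44, 44] (size 3, min 37) -> median=36
Step 7: insert 37 -> lo=[5, 23, 35, 37] (size 4, max 37) hi=[37, 44, 44] (size 3, min 37) -> median=37
Step 8: insert 38 -> lo=[5, 23, 35, 37] (size 4, max 37) hi=[37, 38, 44, 44] (size 4, min 37) -> median=37
Step 9: insert 8 -> lo=[5, 8, 23, 35, 37] (size 5, max 37) hi=[37, 38, 44, 44] (size 4, min 37) -> median=37

Answer: 37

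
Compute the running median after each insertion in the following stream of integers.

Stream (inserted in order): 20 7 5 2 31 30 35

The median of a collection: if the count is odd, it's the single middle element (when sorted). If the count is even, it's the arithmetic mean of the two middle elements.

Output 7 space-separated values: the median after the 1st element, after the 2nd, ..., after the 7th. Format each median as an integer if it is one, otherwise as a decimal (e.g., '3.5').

Answer: 20 13.5 7 6 7 13.5 20

Derivation:
Step 1: insert 20 -> lo=[20] (size 1, max 20) hi=[] (size 0) -> median=20
Step 2: insert 7 -> lo=[7] (size 1, max 7) hi=[20] (size 1, min 20) -> median=13.5
Step 3: insert 5 -> lo=[5, 7] (size 2, max 7) hi=[20] (size 1, min 20) -> median=7
Step 4: insert 2 -> lo=[2, 5] (size 2, max 5) hi=[7, 20] (size 2, min 7) -> median=6
Step 5: insert 31 -> lo=[2, 5, 7] (size 3, max 7) hi=[20, 31] (size 2, min 20) -> median=7
Step 6: insert 30 -> lo=[2, 5, 7] (size 3, max 7) hi=[20, 30, 31] (size 3, min 20) -> median=13.5
Step 7: insert 35 -> lo=[2, 5, 7, 20] (size 4, max 20) hi=[30, 31, 35] (size 3, min 30) -> median=20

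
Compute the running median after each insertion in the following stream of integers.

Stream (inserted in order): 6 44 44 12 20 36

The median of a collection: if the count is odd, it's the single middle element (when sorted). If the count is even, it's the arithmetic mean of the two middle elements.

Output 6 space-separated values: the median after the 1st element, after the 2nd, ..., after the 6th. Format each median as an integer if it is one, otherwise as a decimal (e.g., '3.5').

Step 1: insert 6 -> lo=[6] (size 1, max 6) hi=[] (size 0) -> median=6
Step 2: insert 44 -> lo=[6] (size 1, max 6) hi=[44] (size 1, min 44) -> median=25
Step 3: insert 44 -> lo=[6, 44] (size 2, max 44) hi=[44] (size 1, min 44) -> median=44
Step 4: insert 12 -> lo=[6, 12] (size 2, max 12) hi=[44, 44] (size 2, min 44) -> median=28
Step 5: insert 20 -> lo=[6, 12, 20] (size 3, max 20) hi=[44, 44] (size 2, min 44) -> median=20
Step 6: insert 36 -> lo=[6, 12, 20] (size 3, max 20) hi=[36, 44, 44] (size 3, min 36) -> median=28

Answer: 6 25 44 28 20 28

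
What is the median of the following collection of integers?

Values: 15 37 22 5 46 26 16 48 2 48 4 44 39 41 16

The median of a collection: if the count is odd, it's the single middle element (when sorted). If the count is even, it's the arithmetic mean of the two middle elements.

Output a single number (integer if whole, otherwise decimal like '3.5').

Answer: 26

Derivation:
Step 1: insert 15 -> lo=[15] (size 1, max 15) hi=[] (size 0) -> median=15
Step 2: insert 37 -> lo=[15] (size 1, max 15) hi=[37] (size 1, min 37) -> median=26
Step 3: insert 22 -> lo=[15, 22] (size 2, max 22) hi=[37] (size 1, min 37) -> median=22
Step 4: insert 5 -> lo=[5, 15] (size 2, max 15) hi=[22, 37] (size 2, min 22) -> median=18.5
Step 5: insert 46 -> lo=[5, 15, 22] (size 3, max 22) hi=[37, 46] (size 2, min 37) -> median=22
Step 6: insert 26 -> lo=[5, 15, 22] (size 3, max 22) hi=[26, 37, 46] (size 3, min 26) -> median=24
Step 7: insert 16 -> lo=[5, 15, 16, 22] (size 4, max 22) hi=[26, 37, 46] (size 3, min 26) -> median=22
Step 8: insert 48 -> lo=[5, 15, 16, 22] (size 4, max 22) hi=[26, 37, 46, 48] (size 4, min 26) -> median=24
Step 9: insert 2 -> lo=[2, 5, 15, 16, 22] (size 5, max 22) hi=[26, 37, 46, 48] (size 4, min 26) -> median=22
Step 10: insert 48 -> lo=[2, 5, 15, 16, 22] (size 5, max 22) hi=[26, 37, 46, 48, 48] (size 5, min 26) -> median=24
Step 11: insert 4 -> lo=[2, 4, 5, 15, 16, 22] (size 6, max 22) hi=[26, 37, 46, 48, 48] (size 5, min 26) -> median=22
Step 12: insert 44 -> lo=[2, 4, 5, 15, 16, 22] (size 6, max 22) hi=[26, 37, 44, 46, 48, 48] (size 6, min 26) -> median=24
Step 13: insert 39 -> lo=[2, 4, 5, 15, 16, 22, 26] (size 7, max 26) hi=[37, 39, 44, 46, 48, 48] (size 6, min 37) -> median=26
Step 14: insert 41 -> lo=[2, 4, 5, 15, 16, 22, 26] (size 7, max 26) hi=[37, 39, 41, 44, 46, 48, 48] (size 7, min 37) -> median=31.5
Step 15: insert 16 -> lo=[2, 4, 5, 15, 16, 16, 22, 26] (size 8, max 26) hi=[37, 39, 41, 44, 46, 48, 48] (size 7, min 37) -> median=26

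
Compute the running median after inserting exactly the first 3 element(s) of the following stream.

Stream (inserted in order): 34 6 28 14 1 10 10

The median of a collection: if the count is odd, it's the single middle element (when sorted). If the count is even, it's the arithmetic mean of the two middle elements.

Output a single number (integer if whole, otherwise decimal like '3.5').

Step 1: insert 34 -> lo=[34] (size 1, max 34) hi=[] (size 0) -> median=34
Step 2: insert 6 -> lo=[6] (size 1, max 6) hi=[34] (size 1, min 34) -> median=20
Step 3: insert 28 -> lo=[6, 28] (size 2, max 28) hi=[34] (size 1, min 34) -> median=28

Answer: 28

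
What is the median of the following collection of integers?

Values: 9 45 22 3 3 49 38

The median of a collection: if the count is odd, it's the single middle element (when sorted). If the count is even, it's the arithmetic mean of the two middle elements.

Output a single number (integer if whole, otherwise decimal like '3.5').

Step 1: insert 9 -> lo=[9] (size 1, max 9) hi=[] (size 0) -> median=9
Step 2: insert 45 -> lo=[9] (size 1, max 9) hi=[45] (size 1, min 45) -> median=27
Step 3: insert 22 -> lo=[9, 22] (size 2, max 22) hi=[45] (size 1, min 45) -> median=22
Step 4: insert 3 -> lo=[3, 9] (size 2, max 9) hi=[22, 45] (size 2, min 22) -> median=15.5
Step 5: insert 3 -> lo=[3, 3, 9] (size 3, max 9) hi=[22, 45] (size 2, min 22) -> median=9
Step 6: insert 49 -> lo=[3, 3, 9] (size 3, max 9) hi=[22, 45, 49] (size 3, min 22) -> median=15.5
Step 7: insert 38 -> lo=[3, 3, 9, 22] (size 4, max 22) hi=[38, 45, 49] (size 3, min 38) -> median=22

Answer: 22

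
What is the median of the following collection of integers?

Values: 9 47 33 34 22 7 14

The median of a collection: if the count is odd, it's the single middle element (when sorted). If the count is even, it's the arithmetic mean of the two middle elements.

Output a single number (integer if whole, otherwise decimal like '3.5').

Answer: 22

Derivation:
Step 1: insert 9 -> lo=[9] (size 1, max 9) hi=[] (size 0) -> median=9
Step 2: insert 47 -> lo=[9] (size 1, max 9) hi=[47] (size 1, min 47) -> median=28
Step 3: insert 33 -> lo=[9, 33] (size 2, max 33) hi=[47] (size 1, min 47) -> median=33
Step 4: insert 34 -> lo=[9, 33] (size 2, max 33) hi=[34, 47] (size 2, min 34) -> median=33.5
Step 5: insert 22 -> lo=[9, 22, 33] (size 3, max 33) hi=[34, 47] (size 2, min 34) -> median=33
Step 6: insert 7 -> lo=[7, 9, 22] (size 3, max 22) hi=[33, 34, 47] (size 3, min 33) -> median=27.5
Step 7: insert 14 -> lo=[7, 9, 14, 22] (size 4, max 22) hi=[33, 34, 47] (size 3, min 33) -> median=22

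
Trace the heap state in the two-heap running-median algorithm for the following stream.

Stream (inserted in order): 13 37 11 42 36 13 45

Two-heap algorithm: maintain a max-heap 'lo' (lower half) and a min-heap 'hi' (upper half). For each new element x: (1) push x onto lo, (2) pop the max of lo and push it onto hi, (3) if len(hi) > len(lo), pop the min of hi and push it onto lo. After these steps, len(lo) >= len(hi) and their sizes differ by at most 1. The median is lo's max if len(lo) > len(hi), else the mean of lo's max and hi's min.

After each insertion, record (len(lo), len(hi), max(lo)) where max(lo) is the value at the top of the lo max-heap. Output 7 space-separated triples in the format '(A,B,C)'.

Answer: (1,0,13) (1,1,13) (2,1,13) (2,2,13) (3,2,36) (3,3,13) (4,3,36)

Derivation:
Step 1: insert 13 -> lo=[13] hi=[] -> (len(lo)=1, len(hi)=0, max(lo)=13)
Step 2: insert 37 -> lo=[13] hi=[37] -> (len(lo)=1, len(hi)=1, max(lo)=13)
Step 3: insert 11 -> lo=[11, 13] hi=[37] -> (len(lo)=2, len(hi)=1, max(lo)=13)
Step 4: insert 42 -> lo=[11, 13] hi=[37, 42] -> (len(lo)=2, len(hi)=2, max(lo)=13)
Step 5: insert 36 -> lo=[11, 13, 36] hi=[37, 42] -> (len(lo)=3, len(hi)=2, max(lo)=36)
Step 6: insert 13 -> lo=[11, 13, 13] hi=[36, 37, 42] -> (len(lo)=3, len(hi)=3, max(lo)=13)
Step 7: insert 45 -> lo=[11, 13, 13, 36] hi=[37, 42, 45] -> (len(lo)=4, len(hi)=3, max(lo)=36)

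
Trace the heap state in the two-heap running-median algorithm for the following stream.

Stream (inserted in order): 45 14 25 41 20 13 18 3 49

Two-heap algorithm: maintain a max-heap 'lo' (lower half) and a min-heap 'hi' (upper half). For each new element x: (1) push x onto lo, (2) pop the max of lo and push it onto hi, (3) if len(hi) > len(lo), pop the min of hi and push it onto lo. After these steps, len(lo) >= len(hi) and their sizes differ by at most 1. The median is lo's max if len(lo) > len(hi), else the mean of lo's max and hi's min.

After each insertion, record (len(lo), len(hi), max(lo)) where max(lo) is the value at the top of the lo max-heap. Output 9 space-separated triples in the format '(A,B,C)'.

Step 1: insert 45 -> lo=[45] hi=[] -> (len(lo)=1, len(hi)=0, max(lo)=45)
Step 2: insert 14 -> lo=[14] hi=[45] -> (len(lo)=1, len(hi)=1, max(lo)=14)
Step 3: insert 25 -> lo=[14, 25] hi=[45] -> (len(lo)=2, len(hi)=1, max(lo)=25)
Step 4: insert 41 -> lo=[14, 25] hi=[41, 45] -> (len(lo)=2, len(hi)=2, max(lo)=25)
Step 5: insert 20 -> lo=[14, 20, 25] hi=[41, 45] -> (len(lo)=3, len(hi)=2, max(lo)=25)
Step 6: insert 13 -> lo=[13, 14, 20] hi=[25, 41, 45] -> (len(lo)=3, len(hi)=3, max(lo)=20)
Step 7: insert 18 -> lo=[13, 14, 18, 20] hi=[25, 41, 45] -> (len(lo)=4, len(hi)=3, max(lo)=20)
Step 8: insert 3 -> lo=[3, 13, 14, 18] hi=[20, 25, 41, 45] -> (len(lo)=4, len(hi)=4, max(lo)=18)
Step 9: insert 49 -> lo=[3, 13, 14, 18, 20] hi=[25, 41, 45, 49] -> (len(lo)=5, len(hi)=4, max(lo)=20)

Answer: (1,0,45) (1,1,14) (2,1,25) (2,2,25) (3,2,25) (3,3,20) (4,3,20) (4,4,18) (5,4,20)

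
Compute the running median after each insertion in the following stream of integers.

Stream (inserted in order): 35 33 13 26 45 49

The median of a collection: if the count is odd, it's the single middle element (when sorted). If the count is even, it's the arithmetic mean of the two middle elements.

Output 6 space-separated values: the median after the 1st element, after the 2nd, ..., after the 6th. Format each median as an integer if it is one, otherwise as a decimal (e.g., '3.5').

Answer: 35 34 33 29.5 33 34

Derivation:
Step 1: insert 35 -> lo=[35] (size 1, max 35) hi=[] (size 0) -> median=35
Step 2: insert 33 -> lo=[33] (size 1, max 33) hi=[35] (size 1, min 35) -> median=34
Step 3: insert 13 -> lo=[13, 33] (size 2, max 33) hi=[35] (size 1, min 35) -> median=33
Step 4: insert 26 -> lo=[13, 26] (size 2, max 26) hi=[33, 35] (size 2, min 33) -> median=29.5
Step 5: insert 45 -> lo=[13, 26, 33] (size 3, max 33) hi=[35, 45] (size 2, min 35) -> median=33
Step 6: insert 49 -> lo=[13, 26, 33] (size 3, max 33) hi=[35, 45, 49] (size 3, min 35) -> median=34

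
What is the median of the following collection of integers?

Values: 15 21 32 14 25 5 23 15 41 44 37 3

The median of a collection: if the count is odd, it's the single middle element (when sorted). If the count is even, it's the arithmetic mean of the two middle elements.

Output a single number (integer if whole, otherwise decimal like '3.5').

Answer: 22

Derivation:
Step 1: insert 15 -> lo=[15] (size 1, max 15) hi=[] (size 0) -> median=15
Step 2: insert 21 -> lo=[15] (size 1, max 15) hi=[21] (size 1, min 21) -> median=18
Step 3: insert 32 -> lo=[15, 21] (size 2, max 21) hi=[32] (size 1, min 32) -> median=21
Step 4: insert 14 -> lo=[14, 15] (size 2, max 15) hi=[21, 32] (size 2, min 21) -> median=18
Step 5: insert 25 -> lo=[14, 15, 21] (size 3, max 21) hi=[25, 32] (size 2, min 25) -> median=21
Step 6: insert 5 -> lo=[5, 14, 15] (size 3, max 15) hi=[21, 25, 32] (size 3, min 21) -> median=18
Step 7: insert 23 -> lo=[5, 14, 15, 21] (size 4, max 21) hi=[23, 25, 32] (size 3, min 23) -> median=21
Step 8: insert 15 -> lo=[5, 14, 15, 15] (size 4, max 15) hi=[21, 23, 25, 32] (size 4, min 21) -> median=18
Step 9: insert 41 -> lo=[5, 14, 15, 15, 21] (size 5, max 21) hi=[23, 25, 32, 41] (size 4, min 23) -> median=21
Step 10: insert 44 -> lo=[5, 14, 15, 15, 21] (size 5, max 21) hi=[23, 25, 32, 41, 44] (size 5, min 23) -> median=22
Step 11: insert 37 -> lo=[5, 14, 15, 15, 21, 23] (size 6, max 23) hi=[25, 32, 37, 41, 44] (size 5, min 25) -> median=23
Step 12: insert 3 -> lo=[3, 5, 14, 15, 15, 21] (size 6, max 21) hi=[23, 25, 32, 37, 41, 44] (size 6, min 23) -> median=22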